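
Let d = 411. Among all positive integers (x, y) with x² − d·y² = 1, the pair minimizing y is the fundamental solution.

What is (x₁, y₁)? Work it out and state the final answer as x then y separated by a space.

[20; 3,1,1,1,19,1,1,1,3,40] for √411; ℓ=10 ⇒ convergent index 9
a_0=20:  p_0=20·1+0=20,  q_0=20·0+1=1
…
a_2=1:  p_2=1·61+20=81,  q_2=1·3+1=4
…
a_5=19:  p_5=19·223+142=4379,  q_5=19·11+7=216
…
a_8=1:  p_8=1·8981+4602=13583,  q_8=1·443+227=670
a_9=3:  p_9=3·13583+8981=49730,  q_9=3·670+443=2453
fundamental: x₁=49730, y₁=2453  (since 2473072900 − 411·6017209 = 1)

49730 2453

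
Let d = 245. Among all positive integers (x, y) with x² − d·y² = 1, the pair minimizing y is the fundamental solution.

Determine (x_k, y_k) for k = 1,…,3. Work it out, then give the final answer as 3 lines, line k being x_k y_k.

√245 → a₀=15, period (1,1,1,7,6,7,1,1,1,30); ℓ=10 even so k=9
a_0=15:  p_0=15·1+0=15,  q_0=15·0+1=1
…
a_2=1:  p_2=1·16+15=31,  q_2=1·1+1=2
a_3=1:  p_3=1·31+16=47,  q_3=1·2+1=3
a_4=7:  p_4=7·47+31=360,  q_4=7·3+2=23
a_5=6:  p_5=6·360+47=2207,  q_5=6·23+3=141
…
a_7=1:  p_7=1·15809+2207=18016,  q_7=1·1010+141=1151
a_8=1:  p_8=1·18016+15809=33825,  q_8=1·1151+1010=2161
a_9=1:  p_9=1·33825+18016=51841,  q_9=1·2161+1151=3312
fundamental: x₁=51841, y₁=3312  (since 2687489281 − 245·10969344 = 1)
k=2:  x_2 = 51841·51841+245·3312·3312 = 5374978561,  y_2 = 51841·3312+3312·51841 = 343394784
k=3:  x_3 = 51841·5374978561+245·3312·343394784 = 557288527109761,  y_3 = 51841·343394784+3312·5374978561 = 35603857991376

51841 3312
5374978561 343394784
557288527109761 35603857991376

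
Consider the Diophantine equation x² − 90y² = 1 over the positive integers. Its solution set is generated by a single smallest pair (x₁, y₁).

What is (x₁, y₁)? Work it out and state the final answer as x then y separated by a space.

√90 = [9; 2,18, …], period ℓ=2 (even) → k=1
k=0  a_k=9  p_k/q_k = 9/1
k=1  a_k=2  p_k/q_k = 19/2
fundamental: x₁=19, y₁=2  (since 361 − 90·4 = 1)

19 2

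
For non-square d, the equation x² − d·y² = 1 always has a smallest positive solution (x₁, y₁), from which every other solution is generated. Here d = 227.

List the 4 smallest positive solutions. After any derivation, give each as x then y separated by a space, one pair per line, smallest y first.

√227 = [15; 15,30, …], period ℓ=2 (even) → k=1
k=0  a_k=15  p_k/q_k = 15/1
k=1  a_k=15  p_k/q_k = 226/15
(x₁, y₁) = (226, 15);  226² − 227·15² = 1 ✓
k=2:  x_2 = 226·226+227·15·15 = 102151,  y_2 = 226·15+15·226 = 6780
k=3:  x_3 = 226·102151+227·15·6780 = 46172026,  y_3 = 226·6780+15·102151 = 3064545
k=4:  x_4 = 226·46172026+227·15·3064545 = 20869653601,  y_4 = 226·3064545+15·46172026 = 1385167560

226 15
102151 6780
46172026 3064545
20869653601 1385167560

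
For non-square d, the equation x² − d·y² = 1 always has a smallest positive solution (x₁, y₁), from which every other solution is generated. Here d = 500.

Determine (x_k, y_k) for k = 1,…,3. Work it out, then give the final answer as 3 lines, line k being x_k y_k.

d=500: √d = [22; 2,1,3,2,1,…,1,2,44] (ℓ=14, even), read p_13/q_13
a_0=22:  p_0=22·1+0=22,  q_0=22·0+1=1
a_1=2:  p_1=2·22+1=45,  q_1=2·1+0=2
…
a_8=1:  p_8=1·14445+1364=15809,  q_8=1·646+61=707
a_9=1:  p_9=1·15809+14445=30254,  q_9=1·707+646=1353
…
a_11=3:  p_11=3·76317+30254=259205,  q_11=3·3413+1353=11592
a_12=1:  p_12=1·259205+76317=335522,  q_12=1·11592+3413=15005
a_13=2:  p_13=2·335522+259205=930249,  q_13=2·15005+11592=41602
(x₁, y₁) = (930249, 41602);  930249² − 500·41602² = 1 ✓
(x_2, y_2) = (930249·930249 + 500·41602·41602, 930249·41602 + 41602·930249) = (1730726404001, 77400437796)
(x_3, y_3) = (930249·1730726404001 + 500·41602·77400437796, 930249·77400437796 + 41602·1730726404001) = (3220013013190122249, 144003359718540806)

930249 41602
1730726404001 77400437796
3220013013190122249 144003359718540806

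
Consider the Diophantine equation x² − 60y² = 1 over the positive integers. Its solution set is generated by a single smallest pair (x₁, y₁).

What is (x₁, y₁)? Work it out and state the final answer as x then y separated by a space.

[7; 1,2,1,14] for √60; ℓ=4 ⇒ convergent index 3
k=0  a_k=7  p_k/q_k = 7/1
k=1  a_k=1  p_k/q_k = 8/1
k=2  a_k=2  p_k/q_k = 23/3
k=3  a_k=1  p_k/q_k = 31/4
fundamental: x₁=31, y₁=4  (since 961 − 60·16 = 1)

31 4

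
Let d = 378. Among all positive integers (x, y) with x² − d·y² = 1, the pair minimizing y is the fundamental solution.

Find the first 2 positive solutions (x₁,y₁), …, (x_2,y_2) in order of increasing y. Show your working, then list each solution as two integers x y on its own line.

√378 = [19; 2,3,1,4,1,3,2,38, …], period ℓ=8 (even) → k=7
i=0: a=19 ⇒ p=19, q=1
i=1: a=2 ⇒ p=39, q=2
i=2: a=3 ⇒ p=136, q=7
…
i=4: a=4 ⇒ p=836, q=43
i=5: a=1 ⇒ p=1011, q=52
i=6: a=3 ⇒ p=3869, q=199
i=7: a=2 ⇒ p=8749, q=450
(x₁, y₁) = (8749, 450);  8749² − 378·450² = 1 ✓
n=2: (8749,450)∘(8749,450) = (8749·8749+378·450·450, 8749·450+450·8749) = (153090001,7874100)

8749 450
153090001 7874100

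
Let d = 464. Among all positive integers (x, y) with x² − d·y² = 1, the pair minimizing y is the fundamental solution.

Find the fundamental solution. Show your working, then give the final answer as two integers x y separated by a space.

√464 → a₀=21, period (1,1,5,1,1,1,5,1,1,42); ℓ=10 even so k=9
step 0: (21, 1)  from 21·(1,0) + (0,1)
…
step 3: (237, 11)  from 5·(43,2) + (22,1)
step 4: (280, 13)  from 1·(237,11) + (43,2)
step 5: (517, 24)  from 1·(280,13) + (237,11)
step 6: (797, 37)  from 1·(517,24) + (280,13)
step 7: (4502, 209)  from 5·(797,37) + (517,24)
step 8: (5299, 246)  from 1·(4502,209) + (797,37)
step 9: (9801, 455)  from 1·(5299,246) + (4502,209)
(x₁, y₁) = (9801, 455);  9801² − 464·455² = 1 ✓

9801 455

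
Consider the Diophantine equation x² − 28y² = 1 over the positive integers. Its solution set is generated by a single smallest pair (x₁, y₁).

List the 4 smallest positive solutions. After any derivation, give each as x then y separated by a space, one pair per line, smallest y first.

d=28: √d = [5; 3,2,3,10] (ℓ=4, even), read p_3/q_3
k=0  a_k=5  p_k/q_k = 5/1
k=1  a_k=3  p_k/q_k = 16/3
k=2  a_k=2  p_k/q_k = 37/7
k=3  a_k=3  p_k/q_k = 127/24
fundamental: x₁=127, y₁=24  (since 16129 − 28·576 = 1)
(x_2, y_2) = (127·127 + 28·24·24, 127·24 + 24·127) = (32257, 6096)
(x_3, y_3) = (127·32257 + 28·24·6096, 127·6096 + 24·32257) = (8193151, 1548360)
(x_4, y_4) = (127·8193151 + 28·24·1548360, 127·1548360 + 24·8193151) = (2081028097, 393277344)

127 24
32257 6096
8193151 1548360
2081028097 393277344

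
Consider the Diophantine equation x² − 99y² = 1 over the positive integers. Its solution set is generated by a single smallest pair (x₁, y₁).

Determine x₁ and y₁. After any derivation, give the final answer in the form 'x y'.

√99 → a₀=9, period (1,18); ℓ=2 even so k=1
a_0=9:  p_0=9·1+0=9,  q_0=9·0+1=1
a_1=1:  p_1=1·9+1=10,  q_1=1·1+0=1
→ (10, 1).  Check: 10²=100, 99·1²=99, difference 1.

10 1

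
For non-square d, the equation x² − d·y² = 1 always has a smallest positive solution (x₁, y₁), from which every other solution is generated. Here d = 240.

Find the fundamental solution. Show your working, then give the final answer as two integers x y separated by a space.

√240 = [15; 2,30, …], period ℓ=2 (even) → k=1
i=0: a=15 ⇒ p=15, q=1
i=1: a=2 ⇒ p=31, q=2
fundamental: x₁=31, y₁=2  (since 961 − 240·4 = 1)

31 2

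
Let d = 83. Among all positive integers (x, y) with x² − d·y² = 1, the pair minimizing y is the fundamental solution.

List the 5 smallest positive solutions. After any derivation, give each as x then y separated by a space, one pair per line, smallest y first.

√83 → a₀=9, period (9,18); ℓ=2 even so k=1
a_0=9:  p_0=9·1+0=9,  q_0=9·0+1=1
a_1=9:  p_1=9·9+1=82,  q_1=9·1+0=9
(x₁, y₁) = (82, 9);  82² − 83·9² = 1 ✓
k=2:  x_2 = 82·82+83·9·9 = 13447,  y_2 = 82·9+9·82 = 1476
k=3:  x_3 = 82·13447+83·9·1476 = 2205226,  y_3 = 82·1476+9·13447 = 242055
k=4:  x_4 = 82·2205226+83·9·242055 = 361643617,  y_4 = 82·242055+9·2205226 = 39695544
k=5:  x_5 = 82·361643617+83·9·39695544 = 59307347962,  y_5 = 82·39695544+9·361643617 = 6509827161

82 9
13447 1476
2205226 242055
361643617 39695544
59307347962 6509827161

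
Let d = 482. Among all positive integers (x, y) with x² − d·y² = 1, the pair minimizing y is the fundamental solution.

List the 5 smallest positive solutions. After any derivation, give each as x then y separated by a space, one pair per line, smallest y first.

√482 = [21; 1,20,1,42, …], period ℓ=4 (even) → k=3
i=0: a=21 ⇒ p=21, q=1
i=1: a=1 ⇒ p=22, q=1
i=2: a=20 ⇒ p=461, q=21
i=3: a=1 ⇒ p=483, q=22
fundamental: x₁=483, y₁=22  (since 233289 − 482·484 = 1)
(483+22√482)^2 = 466577 + 21252√482
(483+22√482)^3 = 450712899 + 20529410√482
(483+22√482)^4 = 435388193857 + 19831388808√482
(483+22√482)^5 = 420584544552963 + 19157101059118√482

483 22
466577 21252
450712899 20529410
435388193857 19831388808
420584544552963 19157101059118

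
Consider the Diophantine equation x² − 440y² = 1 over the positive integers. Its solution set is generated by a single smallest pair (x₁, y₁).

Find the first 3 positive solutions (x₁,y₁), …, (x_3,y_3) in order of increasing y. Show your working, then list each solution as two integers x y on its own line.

√440 → a₀=20, period (1,40); ℓ=2 even so k=1
i=0: a=20 ⇒ p=20, q=1
i=1: a=1 ⇒ p=21, q=1
(x₁, y₁) = (21, 1);  21² − 440·1² = 1 ✓
(21+1√440)^2 = 881 + 42√440
(21+1√440)^3 = 36981 + 1763√440

21 1
881 42
36981 1763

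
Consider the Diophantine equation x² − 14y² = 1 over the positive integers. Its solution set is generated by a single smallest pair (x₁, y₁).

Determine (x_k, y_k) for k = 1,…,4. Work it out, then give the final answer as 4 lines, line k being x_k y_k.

15 4
449 120
13455 3596
403201 107760

[3; 1,2,1,6] for √14; ℓ=4 ⇒ convergent index 3
i=0: a=3 ⇒ p=3, q=1
…
i=2: a=2 ⇒ p=11, q=3
i=3: a=1 ⇒ p=15, q=4
fundamental: x₁=15, y₁=4  (since 225 − 14·16 = 1)
k=2:  x_2 = 15·15+14·4·4 = 449,  y_2 = 15·4+4·15 = 120
k=3:  x_3 = 15·449+14·4·120 = 13455,  y_3 = 15·120+4·449 = 3596
k=4:  x_4 = 15·13455+14·4·3596 = 403201,  y_4 = 15·3596+4·13455 = 107760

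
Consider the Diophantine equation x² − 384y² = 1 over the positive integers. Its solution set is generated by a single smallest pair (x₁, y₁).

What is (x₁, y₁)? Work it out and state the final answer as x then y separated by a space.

4801 245

√384 → a₀=19, period (1,1,2,9,2,1,1,38); ℓ=8 even so k=7
step 0: (19, 1)  from 19·(1,0) + (0,1)
step 1: (20, 1)  from 1·(19,1) + (1,0)
step 2: (39, 2)  from 1·(20,1) + (19,1)
step 3: (98, 5)  from 2·(39,2) + (20,1)
step 4: (921, 47)  from 9·(98,5) + (39,2)
step 5: (1940, 99)  from 2·(921,47) + (98,5)
step 6: (2861, 146)  from 1·(1940,99) + (921,47)
step 7: (4801, 245)  from 1·(2861,146) + (1940,99)
fundamental: x₁=4801, y₁=245  (since 23049601 − 384·60025 = 1)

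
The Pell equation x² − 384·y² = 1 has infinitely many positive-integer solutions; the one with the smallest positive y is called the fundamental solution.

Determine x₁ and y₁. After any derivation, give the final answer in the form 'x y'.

√384 = [19; 1,1,2,9,2,1,1,38, …], period ℓ=8 (even) → k=7
step 0: (19, 1)  from 19·(1,0) + (0,1)
…
step 4: (921, 47)  from 9·(98,5) + (39,2)
step 5: (1940, 99)  from 2·(921,47) + (98,5)
step 6: (2861, 146)  from 1·(1940,99) + (921,47)
step 7: (4801, 245)  from 1·(2861,146) + (1940,99)
→ (4801, 245).  Check: 4801²=23049601, 384·245²=23049600, difference 1.

4801 245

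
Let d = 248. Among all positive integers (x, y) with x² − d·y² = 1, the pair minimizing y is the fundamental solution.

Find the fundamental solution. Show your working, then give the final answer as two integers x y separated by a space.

63 4

d=248: √d = [15; 1,2,1,30] (ℓ=4, even), read p_3/q_3
step 0: (15, 1)  from 15·(1,0) + (0,1)
step 1: (16, 1)  from 1·(15,1) + (1,0)
step 2: (47, 3)  from 2·(16,1) + (15,1)
step 3: (63, 4)  from 1·(47,3) + (16,1)
(x₁, y₁) = (63, 4);  63² − 248·4² = 1 ✓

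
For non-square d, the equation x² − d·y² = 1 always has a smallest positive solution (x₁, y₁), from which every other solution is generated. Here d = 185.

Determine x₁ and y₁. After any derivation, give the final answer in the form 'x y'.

9249 680

[13; 1,1,1,1,26] for √185; ℓ=5 ⇒ convergent index 9
i=0: a=13 ⇒ p=13, q=1
…
i=2: a=1 ⇒ p=27, q=2
i=3: a=1 ⇒ p=41, q=3
i=4: a=1 ⇒ p=68, q=5
…
i=6: a=1 ⇒ p=1877, q=138
i=7: a=1 ⇒ p=3686, q=271
i=8: a=1 ⇒ p=5563, q=409
i=9: a=1 ⇒ p=9249, q=680
fundamental: x₁=9249, y₁=680  (since 85544001 − 185·462400 = 1)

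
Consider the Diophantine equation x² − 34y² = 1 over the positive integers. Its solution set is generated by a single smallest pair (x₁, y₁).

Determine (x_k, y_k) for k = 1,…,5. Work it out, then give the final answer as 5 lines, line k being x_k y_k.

d=34: √d = [5; 1,4,1,10] (ℓ=4, even), read p_3/q_3
a_0=5:  p_0=5·1+0=5,  q_0=5·0+1=1
a_1=1:  p_1=1·5+1=6,  q_1=1·1+0=1
a_2=4:  p_2=4·6+5=29,  q_2=4·1+1=5
a_3=1:  p_3=1·29+6=35,  q_3=1·5+1=6
→ (35, 6).  Check: 35²=1225, 34·6²=1224, difference 1.
(35+6√34)^2 = 2449 + 420√34
(35+6√34)^3 = 171395 + 29394√34
(35+6√34)^4 = 11995201 + 2057160√34
(35+6√34)^5 = 839492675 + 143971806√34

35 6
2449 420
171395 29394
11995201 2057160
839492675 143971806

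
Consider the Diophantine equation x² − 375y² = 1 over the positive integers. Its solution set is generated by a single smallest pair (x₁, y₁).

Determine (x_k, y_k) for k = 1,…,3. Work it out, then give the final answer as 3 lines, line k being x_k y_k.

d=375: √d = [19; 2,1,2,1,5,1,2,1,2,38] (ℓ=10, even), read p_9/q_9
k=0  a_k=19  p_k/q_k = 19/1
k=1  a_k=2  p_k/q_k = 39/2
…
k=6  a_k=1  p_k/q_k = 1433/74
…
k=8  a_k=1  p_k/q_k = 5519/285
k=9  a_k=2  p_k/q_k = 15124/781
(x₁, y₁) = (15124, 781);  15124² − 375·781² = 1 ✓
(15124+781√375)^2 = 457470751 + 23623688√375
(15124+781√375)^3 = 13837575261124 + 714569313843√375

15124 781
457470751 23623688
13837575261124 714569313843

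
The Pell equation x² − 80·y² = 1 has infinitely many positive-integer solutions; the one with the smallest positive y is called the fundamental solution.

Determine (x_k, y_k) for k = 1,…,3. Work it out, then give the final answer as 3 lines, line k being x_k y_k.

d=80: √d = [8; 1,16] (ℓ=2, even), read p_1/q_1
step 0: (8, 1)  from 8·(1,0) + (0,1)
step 1: (9, 1)  from 1·(8,1) + (1,0)
(x₁, y₁) = (9, 1);  9² − 80·1² = 1 ✓
n=2: (9,1)∘(9,1) = (9·9+80·1·1, 9·1+1·9) = (161,18)
n=3: (161,18)∘(9,1) = (9·161+80·1·18, 9·18+1·161) = (2889,323)

9 1
161 18
2889 323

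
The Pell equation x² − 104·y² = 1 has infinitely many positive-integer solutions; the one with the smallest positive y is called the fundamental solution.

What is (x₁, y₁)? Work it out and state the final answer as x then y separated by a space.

51 5

√104 = [10; 5,20, …], period ℓ=2 (even) → k=1
k=0  a_k=10  p_k/q_k = 10/1
k=1  a_k=5  p_k/q_k = 51/5
fundamental: x₁=51, y₁=5  (since 2601 − 104·25 = 1)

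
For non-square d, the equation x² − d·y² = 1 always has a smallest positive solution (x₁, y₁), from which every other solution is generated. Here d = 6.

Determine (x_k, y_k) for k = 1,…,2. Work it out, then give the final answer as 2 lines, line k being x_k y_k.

5 2
49 20

√6 → a₀=2, period (2,4); ℓ=2 even so k=1
i=0: a=2 ⇒ p=2, q=1
i=1: a=2 ⇒ p=5, q=2
(x₁, y₁) = (5, 2);  5² − 6·2² = 1 ✓
k=2:  x_2 = 5·5+6·2·2 = 49,  y_2 = 5·2+2·5 = 20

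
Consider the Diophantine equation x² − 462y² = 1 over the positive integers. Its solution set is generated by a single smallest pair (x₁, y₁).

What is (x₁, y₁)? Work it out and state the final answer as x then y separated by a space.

√462 → a₀=21, period (2,42); ℓ=2 even so k=1
k=0  a_k=21  p_k/q_k = 21/1
k=1  a_k=2  p_k/q_k = 43/2
fundamental: x₁=43, y₁=2  (since 1849 − 462·4 = 1)

43 2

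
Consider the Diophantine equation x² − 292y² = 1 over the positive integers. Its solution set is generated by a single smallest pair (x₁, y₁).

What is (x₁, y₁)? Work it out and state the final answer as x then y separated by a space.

√292 = [17; 11,2,1,3,8,3,1,2,11,34, …], period ℓ=10 (even) → k=9
a_0=17:  p_0=17·1+0=17,  q_0=17·0+1=1
a_1=11:  p_1=11·17+1=188,  q_1=11·1+0=11
a_2=2:  p_2=2·188+17=393,  q_2=2·11+1=23
a_3=1:  p_3=1·393+188=581,  q_3=1·23+11=34
a_4=3:  p_4=3·581+393=2136,  q_4=3·34+23=125
a_5=8:  p_5=8·2136+581=17669,  q_5=8·125+34=1034
…
a_8=2:  p_8=2·72812+55143=200767,  q_8=2·4261+3227=11749
a_9=11:  p_9=11·200767+72812=2281249,  q_9=11·11749+4261=133500
→ (2281249, 133500).  Check: 2281249²=5204097000001, 292·133500²=5204097000000, difference 1.

2281249 133500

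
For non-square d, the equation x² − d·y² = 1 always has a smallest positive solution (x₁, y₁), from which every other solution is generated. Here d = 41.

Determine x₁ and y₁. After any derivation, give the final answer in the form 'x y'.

2049 320

d=41: √d = [6; 2,2,12] (ℓ=3, odd), read p_5/q_5
i=0: a=6 ⇒ p=6, q=1
i=1: a=2 ⇒ p=13, q=2
i=2: a=2 ⇒ p=32, q=5
i=3: a=12 ⇒ p=397, q=62
i=4: a=2 ⇒ p=826, q=129
i=5: a=2 ⇒ p=2049, q=320
fundamental: x₁=2049, y₁=320  (since 4198401 − 41·102400 = 1)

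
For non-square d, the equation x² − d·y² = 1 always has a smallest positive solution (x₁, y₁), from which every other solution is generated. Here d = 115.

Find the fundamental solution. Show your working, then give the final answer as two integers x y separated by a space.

d=115: √d = [10; 1,2,1,1,1,1,1,2,1,20] (ℓ=10, even), read p_9/q_9
k=0  a_k=10  p_k/q_k = 10/1
…
k=2  a_k=2  p_k/q_k = 32/3
k=3  a_k=1  p_k/q_k = 43/4
…
k=5  a_k=1  p_k/q_k = 118/11
k=6  a_k=1  p_k/q_k = 193/18
k=7  a_k=1  p_k/q_k = 311/29
k=8  a_k=2  p_k/q_k = 815/76
k=9  a_k=1  p_k/q_k = 1126/105
→ (1126, 105).  Check: 1126²=1267876, 115·105²=1267875, difference 1.

1126 105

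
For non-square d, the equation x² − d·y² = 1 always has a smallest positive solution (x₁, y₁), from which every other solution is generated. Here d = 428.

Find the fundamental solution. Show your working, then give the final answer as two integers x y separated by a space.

1850887 89466

d=428: √d = [20; 1,2,4,1,5,10,5,1,4,2,1,40] (ℓ=12, even), read p_11/q_11
k=0  a_k=20  p_k/q_k = 20/1
k=1  a_k=1  p_k/q_k = 21/1
k=2  a_k=2  p_k/q_k = 62/3
k=3  a_k=4  p_k/q_k = 269/13
k=4  a_k=1  p_k/q_k = 331/16
k=5  a_k=5  p_k/q_k = 1924/93
k=6  a_k=10  p_k/q_k = 19571/946
k=7  a_k=5  p_k/q_k = 99779/4823
k=8  a_k=1  p_k/q_k = 119350/5769
…
k=10  a_k=2  p_k/q_k = 1273708/61567
k=11  a_k=1  p_k/q_k = 1850887/89466
fundamental: x₁=1850887, y₁=89466  (since 3425782686769 − 428·8004165156 = 1)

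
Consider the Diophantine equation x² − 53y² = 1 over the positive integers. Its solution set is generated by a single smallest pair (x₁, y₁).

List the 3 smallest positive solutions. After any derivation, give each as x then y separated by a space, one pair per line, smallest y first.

66249 9100
8777860001 1205731800
1163048894346249 159757052027300

d=53: √d = [7; 3,1,1,3,14] (ℓ=5, odd), read p_9/q_9
k=0  a_k=7  p_k/q_k = 7/1
…
k=2  a_k=1  p_k/q_k = 29/4
…
k=6  a_k=3  p_k/q_k = 7979/1096
k=7  a_k=1  p_k/q_k = 10578/1453
k=8  a_k=1  p_k/q_k = 18557/2549
k=9  a_k=3  p_k/q_k = 66249/9100
→ (66249, 9100).  Check: 66249²=4388930001, 53·9100²=4388930000, difference 1.
(x_2, y_2) = (66249·66249 + 53·9100·9100, 66249·9100 + 9100·66249) = (8777860001, 1205731800)
(x_3, y_3) = (66249·8777860001 + 53·9100·1205731800, 66249·1205731800 + 9100·8777860001) = (1163048894346249, 159757052027300)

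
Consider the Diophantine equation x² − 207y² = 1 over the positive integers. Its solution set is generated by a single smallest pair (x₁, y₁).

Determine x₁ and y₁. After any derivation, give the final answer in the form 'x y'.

[14; 2,1,1,2,1,1,2,28] for √207; ℓ=8 ⇒ convergent index 7
k=0  a_k=14  p_k/q_k = 14/1
…
k=2  a_k=1  p_k/q_k = 43/3
k=3  a_k=1  p_k/q_k = 72/5
k=4  a_k=2  p_k/q_k = 187/13
…
k=6  a_k=1  p_k/q_k = 446/31
k=7  a_k=2  p_k/q_k = 1151/80
(x₁, y₁) = (1151, 80);  1151² − 207·80² = 1 ✓

1151 80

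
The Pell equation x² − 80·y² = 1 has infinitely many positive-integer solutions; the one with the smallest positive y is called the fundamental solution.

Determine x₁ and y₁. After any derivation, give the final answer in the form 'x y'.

9 1

[8; 1,16] for √80; ℓ=2 ⇒ convergent index 1
a_0=8:  p_0=8·1+0=8,  q_0=8·0+1=1
a_1=1:  p_1=1·8+1=9,  q_1=1·1+0=1
(x₁, y₁) = (9, 1);  9² − 80·1² = 1 ✓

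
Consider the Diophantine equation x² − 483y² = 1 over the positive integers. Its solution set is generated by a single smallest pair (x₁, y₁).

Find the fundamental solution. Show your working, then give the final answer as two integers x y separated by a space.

22 1

√483 = [21; 1,42, …], period ℓ=2 (even) → k=1
step 0: (21, 1)  from 21·(1,0) + (0,1)
step 1: (22, 1)  from 1·(21,1) + (1,0)
→ (22, 1).  Check: 22²=484, 483·1²=483, difference 1.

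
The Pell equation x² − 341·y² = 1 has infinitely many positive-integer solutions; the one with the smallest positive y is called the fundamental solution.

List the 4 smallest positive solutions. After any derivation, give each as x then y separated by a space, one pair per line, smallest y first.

10626551 575460
225847172311201 12230310076920
4799952989541519968951 259932027556408030380
102013890481930631287980124801 5524361894723138392975161840

d=341: √d = [18; 2,6,1,8,2,…,6,2,36] (ℓ=14, even), read p_13/q_13
a_0=18:  p_0=18·1+0=18,  q_0=18·0+1=1
…
a_2=6:  p_2=6·37+18=240,  q_2=6·2+1=13
a_3=1:  p_3=1·240+37=277,  q_3=1·13+2=15
a_4=8:  p_4=8·277+240=2456,  q_4=8·15+13=133
a_5=2:  p_5=2·2456+277=5189,  q_5=2·133+15=281
…
a_7=2:  p_7=2·7645+5189=20479,  q_7=2·414+281=1109
a_8=1:  p_8=1·20479+7645=28124,  q_8=1·1109+414=1523
a_9=2:  p_9=2·28124+20479=76727,  q_9=2·1523+1109=4155
a_10=8:  p_10=8·76727+28124=641940,  q_10=8·4155+1523=34763
a_11=1:  p_11=1·641940+76727=718667,  q_11=1·34763+4155=38918
a_12=6:  p_12=6·718667+641940=4953942,  q_12=6·38918+34763=268271
a_13=2:  p_13=2·4953942+718667=10626551,  q_13=2·268271+38918=575460
(x₁, y₁) = (10626551, 575460);  10626551² − 341·575460² = 1 ✓
(x_2, y_2) = (10626551·10626551 + 341·575460·575460, 10626551·575460 + 575460·10626551) = (225847172311201, 12230310076920)
(x_3, y_3) = (10626551·225847172311201 + 341·575460·12230310076920, 10626551·12230310076920 + 575460·225847172311201) = (4799952989541519968951, 259932027556408030380)
(x_4, y_4) = (10626551·4799952989541519968951 + 341·575460·259932027556408030380, 10626551·259932027556408030380 + 575460·4799952989541519968951) = (102013890481930631287980124801, 5524361894723138392975161840)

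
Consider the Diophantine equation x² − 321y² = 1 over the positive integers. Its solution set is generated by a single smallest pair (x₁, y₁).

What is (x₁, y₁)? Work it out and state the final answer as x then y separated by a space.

d=321: √d = [17; 1,10,1,34] (ℓ=4, even), read p_3/q_3
k=0  a_k=17  p_k/q_k = 17/1
k=1  a_k=1  p_k/q_k = 18/1
k=2  a_k=10  p_k/q_k = 197/11
k=3  a_k=1  p_k/q_k = 215/12
fundamental: x₁=215, y₁=12  (since 46225 − 321·144 = 1)

215 12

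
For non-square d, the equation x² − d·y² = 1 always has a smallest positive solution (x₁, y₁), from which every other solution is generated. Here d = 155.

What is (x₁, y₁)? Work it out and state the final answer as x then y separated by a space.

[12; 2,4,2,24] for √155; ℓ=4 ⇒ convergent index 3
step 0: (12, 1)  from 12·(1,0) + (0,1)
step 1: (25, 2)  from 2·(12,1) + (1,0)
step 2: (112, 9)  from 4·(25,2) + (12,1)
step 3: (249, 20)  from 2·(112,9) + (25,2)
(x₁, y₁) = (249, 20);  249² − 155·20² = 1 ✓

249 20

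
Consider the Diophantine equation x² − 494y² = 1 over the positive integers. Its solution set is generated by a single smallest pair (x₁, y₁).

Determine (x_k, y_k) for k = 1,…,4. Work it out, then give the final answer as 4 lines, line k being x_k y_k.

[22; 4,2,2,1,2,1,2,2,4,44] for √494; ℓ=10 ⇒ convergent index 9
i=0: a=22 ⇒ p=22, q=1
i=1: a=4 ⇒ p=89, q=4
i=2: a=2 ⇒ p=200, q=9
i=3: a=2 ⇒ p=489, q=22
i=4: a=1 ⇒ p=689, q=31
i=5: a=2 ⇒ p=1867, q=84
…
i=8: a=2 ⇒ p=16514, q=743
i=9: a=4 ⇒ p=73035, q=3286
fundamental: x₁=73035, y₁=3286  (since 5334111225 − 494·10797796 = 1)
n=2: (73035,3286)∘(73035,3286) = (73035·73035+494·3286·3286, 73035·3286+3286·73035) = (10668222449,479986020)
n=3: (10668222449,479986020)∘(73035,3286) = (73035·10668222449+494·3286·479986020, 73035·479986020+3286·10668222449) = (1558307253052395,70111557938114)
n=4: (1558307253052395,70111557938114)∘(73035,3286) = (73035·1558307253052395+494·3286·70111557938114, 73035·70111557938114+3286·1558307253052395) = (227621940442695115201,10241195267540325960)

73035 3286
10668222449 479986020
1558307253052395 70111557938114
227621940442695115201 10241195267540325960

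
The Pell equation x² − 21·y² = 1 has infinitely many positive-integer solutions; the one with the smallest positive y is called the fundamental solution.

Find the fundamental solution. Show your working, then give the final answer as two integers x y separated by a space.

√21 → a₀=4, period (1,1,2,1,1,8); ℓ=6 even so k=5
i=0: a=4 ⇒ p=4, q=1
…
i=3: a=2 ⇒ p=23, q=5
i=4: a=1 ⇒ p=32, q=7
i=5: a=1 ⇒ p=55, q=12
→ (55, 12).  Check: 55²=3025, 21·12²=3024, difference 1.

55 12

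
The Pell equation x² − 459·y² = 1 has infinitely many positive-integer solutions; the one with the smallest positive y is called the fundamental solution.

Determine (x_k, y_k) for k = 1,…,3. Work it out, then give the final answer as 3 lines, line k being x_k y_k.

499850 23331
499700044999 23324000700
499550134985000450 23317003499766669

√459 → a₀=21, period (2,2,1,4,21,4,1,2,2,42); ℓ=10 even so k=9
a_0=21:  p_0=21·1+0=21,  q_0=21·0+1=1
a_1=2:  p_1=2·21+1=43,  q_1=2·1+0=2
…
a_4=4:  p_4=4·150+107=707,  q_4=4·7+5=33
…
a_6=4:  p_6=4·14997+707=60695,  q_6=4·700+33=2833
a_7=1:  p_7=1·60695+14997=75692,  q_7=1·2833+700=3533
a_8=2:  p_8=2·75692+60695=212079,  q_8=2·3533+2833=9899
a_9=2:  p_9=2·212079+75692=499850,  q_9=2·9899+3533=23331
→ (499850, 23331).  Check: 499850²=249850022500, 459·23331²=249850022499, difference 1.
(x_2, y_2) = (499850·499850 + 459·23331·23331, 499850·23331 + 23331·499850) = (499700044999, 23324000700)
(x_3, y_3) = (499850·499700044999 + 459·23331·23324000700, 499850·23324000700 + 23331·499700044999) = (499550134985000450, 23317003499766669)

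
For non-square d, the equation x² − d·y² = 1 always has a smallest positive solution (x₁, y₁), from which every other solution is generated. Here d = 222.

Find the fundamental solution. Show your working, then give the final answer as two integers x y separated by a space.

[14; 1,8,1,28] for √222; ℓ=4 ⇒ convergent index 3
a_0=14:  p_0=14·1+0=14,  q_0=14·0+1=1
a_1=1:  p_1=1·14+1=15,  q_1=1·1+0=1
a_2=8:  p_2=8·15+14=134,  q_2=8·1+1=9
a_3=1:  p_3=1·134+15=149,  q_3=1·9+1=10
(x₁, y₁) = (149, 10);  149² − 222·10² = 1 ✓

149 10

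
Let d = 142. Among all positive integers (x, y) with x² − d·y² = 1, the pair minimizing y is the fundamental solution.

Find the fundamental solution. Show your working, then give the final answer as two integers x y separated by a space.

d=142: √d = [11; 1,10,1,22] (ℓ=4, even), read p_3/q_3
i=0: a=11 ⇒ p=11, q=1
…
i=2: a=10 ⇒ p=131, q=11
i=3: a=1 ⇒ p=143, q=12
→ (143, 12).  Check: 143²=20449, 142·12²=20448, difference 1.

143 12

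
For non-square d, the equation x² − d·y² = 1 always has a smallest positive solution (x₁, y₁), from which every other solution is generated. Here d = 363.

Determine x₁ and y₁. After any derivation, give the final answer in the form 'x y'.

[19; 19,38] for √363; ℓ=2 ⇒ convergent index 1
i=0: a=19 ⇒ p=19, q=1
i=1: a=19 ⇒ p=362, q=19
(x₁, y₁) = (362, 19);  362² − 363·19² = 1 ✓

362 19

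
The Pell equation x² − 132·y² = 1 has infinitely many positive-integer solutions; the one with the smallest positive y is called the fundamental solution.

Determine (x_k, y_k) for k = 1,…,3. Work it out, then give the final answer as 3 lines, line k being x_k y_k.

d=132: √d = [11; 2,22] (ℓ=2, even), read p_1/q_1
step 0: (11, 1)  from 11·(1,0) + (0,1)
step 1: (23, 2)  from 2·(11,1) + (1,0)
→ (23, 2).  Check: 23²=529, 132·2²=528, difference 1.
(23+2√132)^2 = 1057 + 92√132
(23+2√132)^3 = 48599 + 4230√132

23 2
1057 92
48599 4230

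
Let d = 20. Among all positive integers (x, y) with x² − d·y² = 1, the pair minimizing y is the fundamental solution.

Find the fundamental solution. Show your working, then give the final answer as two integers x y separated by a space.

d=20: √d = [4; 2,8] (ℓ=2, even), read p_1/q_1
step 0: (4, 1)  from 4·(1,0) + (0,1)
step 1: (9, 2)  from 2·(4,1) + (1,0)
(x₁, y₁) = (9, 2);  9² − 20·2² = 1 ✓

9 2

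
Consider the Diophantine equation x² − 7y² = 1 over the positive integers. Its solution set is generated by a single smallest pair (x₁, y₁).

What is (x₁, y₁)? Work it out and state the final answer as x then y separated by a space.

d=7: √d = [2; 1,1,1,4] (ℓ=4, even), read p_3/q_3
step 0: (2, 1)  from 2·(1,0) + (0,1)
step 1: (3, 1)  from 1·(2,1) + (1,0)
step 2: (5, 2)  from 1·(3,1) + (2,1)
step 3: (8, 3)  from 1·(5,2) + (3,1)
(x₁, y₁) = (8, 3);  8² − 7·3² = 1 ✓

8 3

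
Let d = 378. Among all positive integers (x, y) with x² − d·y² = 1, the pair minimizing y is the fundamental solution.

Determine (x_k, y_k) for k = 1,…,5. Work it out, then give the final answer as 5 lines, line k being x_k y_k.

√378 = [19; 2,3,1,4,1,3,2,38, …], period ℓ=8 (even) → k=7
a_0=19:  p_0=19·1+0=19,  q_0=19·0+1=1
a_1=2:  p_1=2·19+1=39,  q_1=2·1+0=2
a_2=3:  p_2=3·39+19=136,  q_2=3·2+1=7
a_3=1:  p_3=1·136+39=175,  q_3=1·7+2=9
…
a_5=1:  p_5=1·836+175=1011,  q_5=1·43+9=52
a_6=3:  p_6=3·1011+836=3869,  q_6=3·52+43=199
a_7=2:  p_7=2·3869+1011=8749,  q_7=2·199+52=450
(x₁, y₁) = (8749, 450);  8749² − 378·450² = 1 ✓
k=2:  x_2 = 8749·8749+378·450·450 = 153090001,  y_2 = 8749·450+450·8749 = 7874100
k=3:  x_3 = 8749·153090001+378·450·7874100 = 2678768828749,  y_3 = 8749·7874100+450·153090001 = 137781001350
k=4:  x_4 = 8749·2678768828749+378·450·137781001350 = 46873096812360001,  y_4 = 8749·137781001350+450·2678768828749 = 2410891953748200
k=5:  x_5 = 8749·46873096812360001+378·450·2410891953748200 = 820185445343906468749,  y_5 = 8749·2410891953748200+450·46873096812360001 = 42185787268905002250

8749 450
153090001 7874100
2678768828749 137781001350
46873096812360001 2410891953748200
820185445343906468749 42185787268905002250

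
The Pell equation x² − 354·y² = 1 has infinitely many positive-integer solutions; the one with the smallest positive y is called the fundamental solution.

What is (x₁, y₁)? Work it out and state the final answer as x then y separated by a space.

d=354: √d = [18; 1,4,2,2,18,2,2,4,1,36] (ℓ=10, even), read p_9/q_9
k=0  a_k=18  p_k/q_k = 18/1
…
k=3  a_k=2  p_k/q_k = 207/11
k=4  a_k=2  p_k/q_k = 508/27
…
k=6  a_k=2  p_k/q_k = 19210/1021
k=7  a_k=2  p_k/q_k = 47771/2539
k=8  a_k=4  p_k/q_k = 210294/11177
k=9  a_k=1  p_k/q_k = 258065/13716
fundamental: x₁=258065, y₁=13716  (since 66597544225 − 354·188128656 = 1)

258065 13716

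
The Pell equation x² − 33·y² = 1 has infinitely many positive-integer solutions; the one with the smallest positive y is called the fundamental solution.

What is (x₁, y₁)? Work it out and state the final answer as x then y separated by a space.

√33 → a₀=5, period (1,2,1,10); ℓ=4 even so k=3
step 0: (5, 1)  from 5·(1,0) + (0,1)
step 1: (6, 1)  from 1·(5,1) + (1,0)
step 2: (17, 3)  from 2·(6,1) + (5,1)
step 3: (23, 4)  from 1·(17,3) + (6,1)
→ (23, 4).  Check: 23²=529, 33·4²=528, difference 1.

23 4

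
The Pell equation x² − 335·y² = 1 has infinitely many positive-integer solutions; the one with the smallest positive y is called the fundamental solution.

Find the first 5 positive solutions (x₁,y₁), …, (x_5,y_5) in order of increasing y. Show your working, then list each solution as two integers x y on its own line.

604 33
729631 39864
881393644 48155679
1064722792321 58172020368
1286184251730124 70271752448865

√335 → a₀=18, period (3,3,3,36); ℓ=4 even so k=3
k=0  a_k=18  p_k/q_k = 18/1
…
k=2  a_k=3  p_k/q_k = 183/10
k=3  a_k=3  p_k/q_k = 604/33
→ (604, 33).  Check: 604²=364816, 335·33²=364815, difference 1.
(604+33√335)^2 = 729631 + 39864√335
(604+33√335)^3 = 881393644 + 48155679√335
(604+33√335)^4 = 1064722792321 + 58172020368√335
(604+33√335)^5 = 1286184251730124 + 70271752448865√335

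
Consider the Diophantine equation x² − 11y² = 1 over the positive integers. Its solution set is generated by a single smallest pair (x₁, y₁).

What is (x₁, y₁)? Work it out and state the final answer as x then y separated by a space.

√11 = [3; 3,6, …], period ℓ=2 (even) → k=1
k=0  a_k=3  p_k/q_k = 3/1
k=1  a_k=3  p_k/q_k = 10/3
→ (10, 3).  Check: 10²=100, 11·3²=99, difference 1.

10 3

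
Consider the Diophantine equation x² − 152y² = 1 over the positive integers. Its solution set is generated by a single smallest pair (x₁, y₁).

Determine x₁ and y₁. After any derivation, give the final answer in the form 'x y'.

[12; 3,24] for √152; ℓ=2 ⇒ convergent index 1
i=0: a=12 ⇒ p=12, q=1
i=1: a=3 ⇒ p=37, q=3
→ (37, 3).  Check: 37²=1369, 152·3²=1368, difference 1.

37 3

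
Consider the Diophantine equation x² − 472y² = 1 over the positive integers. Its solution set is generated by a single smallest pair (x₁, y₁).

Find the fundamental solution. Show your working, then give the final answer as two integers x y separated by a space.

d=472: √d = [21; 1,2,1,1,1,…,2,1,42] (ℓ=14, even), read p_13/q_13
k=0  a_k=21  p_k/q_k = 21/1
k=1  a_k=1  p_k/q_k = 22/1
…
k=4  a_k=1  p_k/q_k = 152/7
…
k=7  a_k=5  p_k/q_k = 5779/266
…
k=10  a_k=1  p_k/q_k = 54227/2496
…
k=12  a_k=2  p_k/q_k = 222687/10250
k=13  a_k=1  p_k/q_k = 306917/14127
(x₁, y₁) = (306917, 14127);  306917² − 472·14127² = 1 ✓

306917 14127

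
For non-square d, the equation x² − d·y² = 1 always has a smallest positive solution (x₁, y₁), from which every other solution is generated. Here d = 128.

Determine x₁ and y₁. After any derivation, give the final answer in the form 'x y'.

[11; 3,5,3,22] for √128; ℓ=4 ⇒ convergent index 3
i=0: a=11 ⇒ p=11, q=1
i=1: a=3 ⇒ p=34, q=3
i=2: a=5 ⇒ p=181, q=16
i=3: a=3 ⇒ p=577, q=51
→ (577, 51).  Check: 577²=332929, 128·51²=332928, difference 1.

577 51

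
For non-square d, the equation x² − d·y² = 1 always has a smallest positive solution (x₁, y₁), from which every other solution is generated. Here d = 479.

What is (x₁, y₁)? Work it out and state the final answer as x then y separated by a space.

2989440 136591

√479 → a₀=21, period (1,7,1,3,2,21,2,3,1,7,1,42); ℓ=12 even so k=11
a_0=21:  p_0=21·1+0=21,  q_0=21·0+1=1
a_1=1:  p_1=1·21+1=22,  q_1=1·1+0=1
a_2=7:  p_2=7·22+21=175,  q_2=7·1+1=8
a_3=1:  p_3=1·175+22=197,  q_3=1·8+1=9
a_4=3:  p_4=3·197+175=766,  q_4=3·9+8=35
…
a_6=21:  p_6=21·1729+766=37075,  q_6=21·79+35=1694
a_7=2:  p_7=2·37075+1729=75879,  q_7=2·1694+79=3467
…
a_9=1:  p_9=1·264712+75879=340591,  q_9=1·12095+3467=15562
a_10=7:  p_10=7·340591+264712=2648849,  q_10=7·15562+12095=121029
a_11=1:  p_11=1·2648849+340591=2989440,  q_11=1·121029+15562=136591
fundamental: x₁=2989440, y₁=136591  (since 8936751513600 − 479·18657101281 = 1)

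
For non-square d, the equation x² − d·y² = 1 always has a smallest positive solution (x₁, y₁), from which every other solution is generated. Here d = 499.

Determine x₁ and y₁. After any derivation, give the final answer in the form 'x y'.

4490 201

√499 = [22; 2,1,21,1,2,44, …], period ℓ=6 (even) → k=5
k=0  a_k=22  p_k/q_k = 22/1
…
k=3  a_k=21  p_k/q_k = 1452/65
k=4  a_k=1  p_k/q_k = 1519/68
k=5  a_k=2  p_k/q_k = 4490/201
→ (4490, 201).  Check: 4490²=20160100, 499·201²=20160099, difference 1.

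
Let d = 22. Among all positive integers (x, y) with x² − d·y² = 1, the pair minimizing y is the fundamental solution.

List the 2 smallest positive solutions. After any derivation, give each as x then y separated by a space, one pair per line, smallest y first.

√22 → a₀=4, period (1,2,4,2,1,8); ℓ=6 even so k=5
i=0: a=4 ⇒ p=4, q=1
i=1: a=1 ⇒ p=5, q=1
…
i=4: a=2 ⇒ p=136, q=29
i=5: a=1 ⇒ p=197, q=42
fundamental: x₁=197, y₁=42  (since 38809 − 22·1764 = 1)
k=2:  x_2 = 197·197+22·42·42 = 77617,  y_2 = 197·42+42·197 = 16548

197 42
77617 16548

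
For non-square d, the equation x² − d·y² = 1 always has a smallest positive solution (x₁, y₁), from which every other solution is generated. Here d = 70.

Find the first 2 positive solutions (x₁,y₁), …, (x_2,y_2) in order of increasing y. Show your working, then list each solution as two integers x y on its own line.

[8; 2,1,2,1,2,16] for √70; ℓ=6 ⇒ convergent index 5
a_0=8:  p_0=8·1+0=8,  q_0=8·0+1=1
a_1=2:  p_1=2·8+1=17,  q_1=2·1+0=2
a_2=1:  p_2=1·17+8=25,  q_2=1·2+1=3
a_3=2:  p_3=2·25+17=67,  q_3=2·3+2=8
a_4=1:  p_4=1·67+25=92,  q_4=1·8+3=11
a_5=2:  p_5=2·92+67=251,  q_5=2·11+8=30
fundamental: x₁=251, y₁=30  (since 63001 − 70·900 = 1)
k=2:  x_2 = 251·251+70·30·30 = 126001,  y_2 = 251·30+30·251 = 15060

251 30
126001 15060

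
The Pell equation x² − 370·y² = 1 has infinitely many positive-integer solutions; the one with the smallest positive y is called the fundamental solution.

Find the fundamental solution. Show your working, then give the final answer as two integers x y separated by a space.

√370 → a₀=19, period (4,4,38); ℓ=3 odd so k=5
a_0=19:  p_0=19·1+0=19,  q_0=19·0+1=1
a_1=4:  p_1=4·19+1=77,  q_1=4·1+0=4
…
a_4=4:  p_4=4·12503+327=50339,  q_4=4·650+17=2617
a_5=4:  p_5=4·50339+12503=213859,  q_5=4·2617+650=11118
fundamental: x₁=213859, y₁=11118  (since 45735671881 − 370·123609924 = 1)

213859 11118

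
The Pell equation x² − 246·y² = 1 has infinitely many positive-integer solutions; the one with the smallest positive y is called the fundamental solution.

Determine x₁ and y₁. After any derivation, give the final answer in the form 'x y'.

√246 = [15; 1,2,5,1,14,1,5,2,1,30, …], period ℓ=10 (even) → k=9
step 0: (15, 1)  from 15·(1,0) + (0,1)
step 1: (16, 1)  from 1·(15,1) + (1,0)
…
step 3: (251, 16)  from 5·(47,3) + (16,1)
step 4: (298, 19)  from 1·(251,16) + (47,3)
…
step 6: (4721, 301)  from 1·(4423,282) + (298,19)
…
step 8: (60777, 3875)  from 2·(28028,1787) + (4721,301)
step 9: (88805, 5662)  from 1·(60777,3875) + (28028,1787)
→ (88805, 5662).  Check: 88805²=7886328025, 246·5662²=7886328024, difference 1.

88805 5662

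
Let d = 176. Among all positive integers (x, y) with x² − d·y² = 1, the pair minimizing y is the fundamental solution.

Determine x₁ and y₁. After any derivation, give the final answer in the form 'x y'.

199 15

√176 = [13; 3,1,3,26, …], period ℓ=4 (even) → k=3
k=0  a_k=13  p_k/q_k = 13/1
…
k=2  a_k=1  p_k/q_k = 53/4
k=3  a_k=3  p_k/q_k = 199/15
fundamental: x₁=199, y₁=15  (since 39601 − 176·225 = 1)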